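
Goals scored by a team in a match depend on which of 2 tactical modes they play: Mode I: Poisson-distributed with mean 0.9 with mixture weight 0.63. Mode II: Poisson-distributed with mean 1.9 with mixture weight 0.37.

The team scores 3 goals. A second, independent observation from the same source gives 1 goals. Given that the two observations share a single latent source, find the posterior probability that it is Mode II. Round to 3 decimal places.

0.612

The responsibility of component k is P(Z=k) f_k(x) divided by Σ_j P(Z=j) f_j(x).
Since both observations come from the same component, the likelihood for component k is f_k(x₁)·f_k(x₂).
  p_I = [0.0493982] × [0.365913] = 0.0180754
  p_II = [0.170982] × [0.28418] = 0.0485897
Multiply by the mixture weights:
  P(Z=I)·p_I = 0.63 × 0.0180754 = 0.0113875
  P(Z=II)·p_II = 0.37 × 0.0485897 = 0.0179782
Denominator: 0.0113875 + 0.0179782 = 0.0293657
Responsibility of Mode II: 0.0179782 / 0.0293657 ≈ 0.612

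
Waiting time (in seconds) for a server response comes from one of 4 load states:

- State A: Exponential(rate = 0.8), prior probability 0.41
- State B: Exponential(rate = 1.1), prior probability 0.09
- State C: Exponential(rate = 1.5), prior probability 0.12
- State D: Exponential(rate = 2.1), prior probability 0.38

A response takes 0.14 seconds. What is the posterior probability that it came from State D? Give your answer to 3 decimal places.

By Bayes' theorem, P(k | x) = π_k f_k(x) / Σ_j π_j f_j(x).
Exponential densities:
  f_A = 0.8·e^(−0.8·0.14) = 0.8·e^(−0.1120) = 0.715235
  f_B = 1.1·e^(−1.1·0.14) = 1.1·e^(−0.1540) = 0.942999
  f_C = 1.5·e^(−1.5·0.14) = 1.5·e^(−0.2100) = 1.21588
  f_D = 2.1·e^(−2.1·0.14) = 2.1·e^(−0.2940) = 1.56508
Prior × likelihood for each component:
  π_A·f_A = 0.41 × 0.715235 = 0.293247
  π_B·f_B = 0.09 × 0.942999 = 0.0848699
  π_C·f_C = 0.12 × 1.21588 = 0.145905
  π_D·f_D = 0.38 × 1.56508 = 0.594731
Marginal: 0.293247 + 0.0848699 + 0.145905 + 0.594731 = 1.11875
Responsibility of State D: 0.594731 / 1.11875 ≈ 0.532

0.532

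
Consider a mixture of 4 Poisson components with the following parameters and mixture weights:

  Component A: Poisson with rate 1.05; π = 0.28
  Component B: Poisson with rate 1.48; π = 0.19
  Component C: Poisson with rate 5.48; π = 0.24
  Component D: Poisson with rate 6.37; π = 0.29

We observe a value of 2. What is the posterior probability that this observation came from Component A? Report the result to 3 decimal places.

Posterior ∝ prior × likelihood, so P(k | x) ∝ π_k f_k(x); normalise over all components.
Evaluate each component's likelihood at the observed value:
  f_A = e^(−1.05)·1.05^2/2! = 0.192903
  f_B = e^(−1.48)·1.48^2/2! = 0.249309
  f_C = e^(−5.48)·5.48^2/2! = 0.0626033
  f_D = e^(−6.37)·6.37^2/2! = 0.0347371
Prior × likelihood for each component:
  π_A·f_A = 0.28 × 0.192903 = 0.0540129
  π_B·f_B = 0.19 × 0.249309 = 0.0473687
  π_C·f_C = 0.24 × 0.0626033 = 0.0150248
  π_D·f_D = 0.29 × 0.0347371 = 0.0100737
Sum: 0.0540129 + 0.0473687 + 0.0150248 + 0.0100737 = 0.12648
So the posterior for Component A is 0.0540129 / 0.12648 ≈ 0.427.

0.427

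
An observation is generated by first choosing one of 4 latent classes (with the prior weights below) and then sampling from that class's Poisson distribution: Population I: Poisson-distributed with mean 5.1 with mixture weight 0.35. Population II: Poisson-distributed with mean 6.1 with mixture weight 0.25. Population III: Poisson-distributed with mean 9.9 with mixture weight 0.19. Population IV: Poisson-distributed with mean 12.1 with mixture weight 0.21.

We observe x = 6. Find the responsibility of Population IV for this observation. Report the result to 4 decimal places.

The responsibility of component k is π_k f_k(x) divided by Σ_j π_j f_j(x).
Component likelihoods at x = 6:
  p_I = e^(−5.1)·5.1^6/6! = 0.149
  p_II = e^(−6.1)·6.1^6/6! = 0.160491
  p_III = e^(−9.9)·9.9^6/6! = 0.065609
  p_IV = e^(−12.1)·12.1^6/6! = 0.0242335
Prior × likelihood for each component:
  π_I·p_I = 0.35 × 0.149 = 0.0521501
  π_II·p_II = 0.25 × 0.160491 = 0.0401227
  π_III·p_III = 0.19 × 0.065609 = 0.0124657
  π_IV·p_IV = 0.21 × 0.0242335 = 0.00508904
Evidence: 0.0521501 + 0.0401227 + 0.0124657 + 0.00508904 = 0.109828
P(Population IV | x) ≈ 0.0463

0.0463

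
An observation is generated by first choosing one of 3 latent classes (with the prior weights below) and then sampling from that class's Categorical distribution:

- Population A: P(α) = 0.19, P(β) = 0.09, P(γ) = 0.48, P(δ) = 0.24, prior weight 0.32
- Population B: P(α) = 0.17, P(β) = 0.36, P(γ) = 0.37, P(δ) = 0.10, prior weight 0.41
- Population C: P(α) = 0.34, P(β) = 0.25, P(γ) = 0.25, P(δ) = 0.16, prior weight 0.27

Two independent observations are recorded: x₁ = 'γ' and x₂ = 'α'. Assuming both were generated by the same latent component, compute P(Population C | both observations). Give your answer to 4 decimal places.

Posterior ∝ prior × likelihood, so P(k | x) ∝ π_k f_k(x); normalise over all components.
Since both observations come from the same component, the likelihood for component k is f_k(x₁)·f_k(x₂).
  f_A = [0.48] × [0.19] = 0.0912
  f_B = [0.37] × [0.17] = 0.0629
  f_C = [0.25] × [0.34] = 0.085
Prior × likelihood for each component:
  π_A·f_A = 0.32 × 0.0912 = 0.029184
  π_B·f_B = 0.41 × 0.0629 = 0.025789
  π_C·f_C = 0.27 × 0.085 = 0.02295
Sum: 0.029184 + 0.025789 + 0.02295 = 0.077923
P(Population C | x) ≈ 0.2945

0.2945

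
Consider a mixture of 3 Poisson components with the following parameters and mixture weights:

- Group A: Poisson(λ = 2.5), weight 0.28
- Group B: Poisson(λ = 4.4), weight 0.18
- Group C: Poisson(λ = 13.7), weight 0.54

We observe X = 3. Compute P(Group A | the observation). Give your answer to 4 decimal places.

0.6542

Posterior ∝ prior × likelihood, so P(k | x) ∝ π_k f_k(x); normalise over all components.
Poisson probabilities:
  p_A = e^(−2.5)·2.5^3/3! = 0.213763
  p_B = e^(−4.4)·4.4^3/3! = 0.174305
  p_C = e^(−13.7)·13.7^3/3! = 0.000481034
Unnormalised posteriors:
  π_A·p_A = 0.28 × 0.213763 = 0.0598536
  π_B·p_B = 0.18 × 0.174305 = 0.031375
  π_C·p_C = 0.54 × 0.000481034 = 0.000259759
Sum: 0.0598536 + 0.031375 + 0.000259759 = 0.0914884
So the posterior for Group A is 0.0598536 / 0.0914884 ≈ 0.6542.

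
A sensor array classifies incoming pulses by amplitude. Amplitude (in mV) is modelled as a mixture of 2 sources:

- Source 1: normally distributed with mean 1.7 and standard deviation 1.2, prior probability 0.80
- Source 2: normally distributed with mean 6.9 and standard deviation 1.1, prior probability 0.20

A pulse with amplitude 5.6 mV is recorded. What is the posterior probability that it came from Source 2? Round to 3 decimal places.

P(component k | x) = P(Z=k)·f_k(x) / marginal(x), where marginal(x) = Σ_j P(Z=j)·f_j(x).
Evaluate each component's likelihood at the observed value:
  f_1 = 0.00169087
  f_2 = 0.180397
Prior × likelihood for each component:
  P(Z=1)·f_1 = 0.80 × 0.00169087 = 0.0013527
  P(Z=2)·f_2 = 0.20 × 0.180397 = 0.0360794
Denominator: 0.0013527 + 0.0360794 = 0.0374321
So the posterior for Source 2 is 0.0360794 / 0.0374321 ≈ 0.964.

0.964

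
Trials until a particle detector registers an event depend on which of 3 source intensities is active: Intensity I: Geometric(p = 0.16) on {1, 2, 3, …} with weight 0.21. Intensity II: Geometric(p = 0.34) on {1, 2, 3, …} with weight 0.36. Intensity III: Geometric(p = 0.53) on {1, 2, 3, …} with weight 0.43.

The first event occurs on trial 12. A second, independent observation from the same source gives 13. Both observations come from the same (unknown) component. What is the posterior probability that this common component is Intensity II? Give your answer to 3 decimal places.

The responsibility of component k is P(Z=k) f_k(x) divided by Σ_j P(Z=j) f_j(x).
Since both observations come from the same component, the likelihood for component k is f_k(x₁)·f_k(x₂).
  p_I = [0.16·(1−0.16)^11 = 0.16·0.146917 = 0.0235067] × [0.0197456] = 0.000464156
  p_II = [0.34·(1−0.34)^11 = 0.34·0.010351 = 0.00351935] × [0.00232277] = 8.17463e-06
  p_III = [0.53·(1−0.53)^11 = 0.53·0.000247216 = 0.000131024] × [6.15815e-05] = 8.06868e-09
Prior × likelihood for each component:
  P(Z=I)·p_I = 0.21 × 0.000464156 = 9.74727e-05
  P(Z=II)·p_II = 0.36 × 8.17463e-06 = 2.94287e-06
  P(Z=III)·p_III = 0.43 × 8.06868e-09 = 3.46953e-09
Sum: 9.74727e-05 + 2.94287e-06 + 3.46953e-09 = 0.000100419
P(Intensity II | x) ≈ 0.029

0.029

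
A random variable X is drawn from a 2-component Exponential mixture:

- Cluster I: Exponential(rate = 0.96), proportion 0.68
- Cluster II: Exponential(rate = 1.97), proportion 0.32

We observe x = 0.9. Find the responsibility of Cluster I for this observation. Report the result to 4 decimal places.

The responsibility of component k is w_k f_k(x) divided by Σ_j w_j f_j(x).
Evaluate each component's likelihood at the observed value:
  L_I = 0.404614
  L_II = 0.334551
Multiply by the mixture weights:
  w_I·L_I = 0.68 × 0.404614 = 0.275137
  w_II·L_II = 0.32 × 0.334551 = 0.107056
Denominator: 0.275137 + 0.107056 = 0.382194
P(Cluster I | 0.9) = 0.275137 / 0.382194 ≈ 0.7199

0.7199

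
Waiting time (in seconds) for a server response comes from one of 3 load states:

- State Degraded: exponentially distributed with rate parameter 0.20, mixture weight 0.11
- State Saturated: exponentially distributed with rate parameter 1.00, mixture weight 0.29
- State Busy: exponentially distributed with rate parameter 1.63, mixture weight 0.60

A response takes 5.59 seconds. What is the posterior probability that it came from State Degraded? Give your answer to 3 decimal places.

0.858

Posterior ∝ prior × likelihood, so P(k | x) ∝ w_k f_k(x); normalise over all components.
Evaluate each component's likelihood at the observed value:
  p_Degraded = 0.20·e^(−0.20·5.59) = 0.20·e^(−1.1180) = 0.0653866
  p_Saturated = 1.00·e^(−1.00·5.59) = 1.00·e^(−5.5900) = 0.00373503
  p_Busy = 1.63·e^(−1.63·5.59) = 1.63·e^(−9.1117) = 0.000179898
Prior × likelihood for each component:
  w_Degraded·p_Degraded = 0.11 × 0.0653866 = 0.00719253
  w_Saturated·p_Saturated = 0.29 × 0.00373503 = 0.00108316
  w_Busy·p_Busy = 0.60 × 0.000179898 = 0.000107939
Denominator: 0.00719253 + 0.00108316 + 0.000107939 = 0.00838362
So the posterior for State Degraded is 0.00719253 / 0.00838362 ≈ 0.858.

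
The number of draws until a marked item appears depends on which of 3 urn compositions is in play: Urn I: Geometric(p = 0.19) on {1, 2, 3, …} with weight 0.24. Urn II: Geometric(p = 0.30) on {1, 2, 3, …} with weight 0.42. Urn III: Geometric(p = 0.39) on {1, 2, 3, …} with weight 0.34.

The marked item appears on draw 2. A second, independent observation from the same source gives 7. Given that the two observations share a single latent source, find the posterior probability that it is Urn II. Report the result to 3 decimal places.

0.463

Apply Bayes' rule: the posterior for each component is proportional to its prior times its likelihood at x.
Since both observations come from the same component, the likelihood for component k is f_k(x₁)·f_k(x₂).
  p_I = [0.19·(1−0.19)^1 = 0.19·0.81 = 0.1539] × [0.0536616] = 0.00825852
  p_II = [0.30·(1−0.30)^1 = 0.30·0.7 = 0.21] × [0.0352947] = 0.00741189
  p_III = [0.39·(1−0.39)^1 = 0.39·0.61 = 0.2379] × [0.0200929] = 0.00478011
Weight by the priors:
  P(Z=I)·p_I = 0.24 × 0.00825852 = 0.00198205
  P(Z=II)·p_II = 0.42 × 0.00741189 = 0.00311299
  P(Z=III)·p_III = 0.34 × 0.00478011 = 0.00162524
Evidence: 0.00198205 + 0.00311299 + 0.00162524 = 0.00672028
P(Urn II | x₁, x₂) ≈ 0.463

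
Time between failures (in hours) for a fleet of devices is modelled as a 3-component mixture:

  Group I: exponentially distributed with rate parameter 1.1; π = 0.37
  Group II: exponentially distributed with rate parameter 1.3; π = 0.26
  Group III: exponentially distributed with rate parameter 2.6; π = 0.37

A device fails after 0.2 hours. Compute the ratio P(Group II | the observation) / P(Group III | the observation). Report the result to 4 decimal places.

Only the two components matter; the odds are (w_i f_i(x)) / (w_j f_j(x)).
Evaluate each component's likelihood at the observed value:
  f_I = 1.1·e^(−1.1·0.2) = 1.1·e^(−0.2200) = 0.882771
  f_II = 1.3·e^(−1.3·0.2) = 1.3·e^(−0.2600) = 1.00237
  f_III = 2.6·e^(−2.6·0.2) = 2.6·e^(−0.5200) = 1.54575
Odds = (0.26/0.37) × (1.00237/1.54575) = 0.702703 × 0.648465 ≈ 0.4557

0.4557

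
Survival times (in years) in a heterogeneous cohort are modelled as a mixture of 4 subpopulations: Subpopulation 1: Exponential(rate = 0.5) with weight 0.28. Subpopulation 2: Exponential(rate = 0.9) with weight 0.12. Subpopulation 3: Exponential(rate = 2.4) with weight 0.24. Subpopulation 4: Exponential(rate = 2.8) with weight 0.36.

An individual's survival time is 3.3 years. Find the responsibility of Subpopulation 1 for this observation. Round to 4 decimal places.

Posterior ∝ prior × likelihood, so P(k | x) ∝ w_k f_k(x); normalise over all components.
Component likelihoods at x = 3.3 years:
  p_1 = 0.096025
  p_2 = 0.046173
  p_3 = 0.000872166
  p_4 = 0.000271817
Multiply by the mixture weights:
  w_1·p_1 = 0.28 × 0.096025 = 0.026887
  w_2·p_2 = 0.12 × 0.046173 = 0.00554076
  w_3·p_3 = 0.24 × 0.000872166 = 0.00020932
  w_4·p_4 = 0.36 × 0.000271817 = 9.78542e-05
Normaliser: 0.026887 + 0.00554076 + 0.00020932 + 9.78542e-05 = 0.0327349
P(Subpopulation 1 | the observation) ≈ 0.8214

0.8214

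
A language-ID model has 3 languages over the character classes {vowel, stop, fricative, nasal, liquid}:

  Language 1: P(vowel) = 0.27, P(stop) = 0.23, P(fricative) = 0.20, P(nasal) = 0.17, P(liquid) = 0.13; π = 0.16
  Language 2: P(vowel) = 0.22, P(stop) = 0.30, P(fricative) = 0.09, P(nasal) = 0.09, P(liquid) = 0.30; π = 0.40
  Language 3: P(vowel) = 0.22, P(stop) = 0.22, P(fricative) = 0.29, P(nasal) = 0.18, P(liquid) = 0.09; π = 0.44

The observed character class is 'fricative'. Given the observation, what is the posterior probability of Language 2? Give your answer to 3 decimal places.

By Bayes' theorem, P(k | x) = π_k f_k(x) / Σ_j π_j f_j(x).
Categorical probabilities:
  L_1 = 0.2
  L_2 = 0.09
  L_3 = 0.29
Weight by the priors:
  π_1·L_1 = 0.16 × 0.2 = 0.032
  π_2·L_2 = 0.40 × 0.09 = 0.036
  π_3·L_3 = 0.44 × 0.29 = 0.1276
Sum: 0.032 + 0.036 + 0.1276 = 0.1956
So the posterior for Language 2 is 0.036 / 0.1956 ≈ 0.184.

0.184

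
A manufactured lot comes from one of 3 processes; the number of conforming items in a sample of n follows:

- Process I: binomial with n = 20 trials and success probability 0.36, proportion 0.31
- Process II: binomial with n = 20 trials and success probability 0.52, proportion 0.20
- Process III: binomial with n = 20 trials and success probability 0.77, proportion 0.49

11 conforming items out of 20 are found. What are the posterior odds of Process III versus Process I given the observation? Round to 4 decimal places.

Since P(k|x) ∝ π_k f_k(x), the posterior odds are π_i f_i(x) / (π_j f_j(x)).
Binomial probabilities:
  f_I = 0.0398248
  f_II = 0.170771
  f_III = 0.0170669
0.00836278 / 0.0123457 ≈ 0.6774

0.6774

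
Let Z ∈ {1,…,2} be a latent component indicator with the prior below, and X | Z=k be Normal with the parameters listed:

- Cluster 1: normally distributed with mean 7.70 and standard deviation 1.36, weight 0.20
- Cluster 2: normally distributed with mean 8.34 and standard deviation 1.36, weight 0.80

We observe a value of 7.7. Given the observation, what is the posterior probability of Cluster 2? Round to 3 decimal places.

The responsibility of component k is w_k f_k(x) divided by Σ_j w_j f_j(x).
Normal densities:
  f_1 = (1/(1.36·√(2π)))·exp(−(7.7−7.70)²/(2·1.36²)) = 0.293340·exp(-0.00000) = 0.29334
  f_2 = (1/(1.36·√(2π)))·exp(−(7.7−8.34)²/(2·1.36²)) = 0.293340·exp(-0.11073) = 0.262593
Weight by the priors:
  w_1·f_1 = 0.20 × 0.29334 = 0.058668
  w_2·f_2 = 0.80 × 0.262593 = 0.210074
Denominator: 0.058668 + 0.210074 = 0.268742
P(Cluster 2 | data) ≈ 0.782

0.782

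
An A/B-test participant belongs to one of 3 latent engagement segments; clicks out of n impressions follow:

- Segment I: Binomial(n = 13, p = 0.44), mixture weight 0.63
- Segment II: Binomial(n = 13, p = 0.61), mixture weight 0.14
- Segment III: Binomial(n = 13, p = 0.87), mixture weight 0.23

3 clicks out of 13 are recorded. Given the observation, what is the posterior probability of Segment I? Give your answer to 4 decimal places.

0.9844

By Bayes' theorem, P(k | x) = w_k f_k(x) / Σ_j w_j f_j(x).
Component likelihoods at x = 3 clicks out of 13:
  p_I = 0.0738932
  p_II = 0.00528447
  p_III = 2.59631e-07
Unnormalised posteriors:
  w_I·p_I = 0.63 × 0.0738932 = 0.0465527
  w_II·p_II = 0.14 × 0.00528447 = 0.000739826
  w_III·p_III = 0.23 × 2.59631e-07 = 5.97152e-08
Normaliser: 0.0465527 + 0.000739826 + 5.97152e-08 = 0.0472926
Responsibility of Segment I: 0.0465527 / 0.0472926 ≈ 0.9844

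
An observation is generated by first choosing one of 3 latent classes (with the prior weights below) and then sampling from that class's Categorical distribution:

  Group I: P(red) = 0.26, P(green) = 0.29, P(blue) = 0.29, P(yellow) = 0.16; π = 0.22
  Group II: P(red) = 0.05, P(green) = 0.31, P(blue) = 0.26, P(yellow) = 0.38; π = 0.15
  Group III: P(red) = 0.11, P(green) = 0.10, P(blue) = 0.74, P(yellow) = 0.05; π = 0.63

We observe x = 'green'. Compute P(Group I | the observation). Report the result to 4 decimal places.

Apply Bayes' rule: the posterior for each component is proportional to its prior times its likelihood at x.
Component likelihoods at x = 'green':
  f_I = P(green | comp) = 0.29
  f_II = P(green | comp) = 0.31
  f_III = P(green | comp) = 0.10
Multiply by the mixture weights:
  π_I·f_I = 0.22 × 0.29 = 0.0638
  π_II·f_II = 0.15 × 0.31 = 0.0465
  π_III·f_III = 0.63 × 0.1 = 0.063
Sum: 0.0638 + 0.0465 + 0.063 = 0.1733
P(Group I | the observation) ≈ 0.3681

0.3681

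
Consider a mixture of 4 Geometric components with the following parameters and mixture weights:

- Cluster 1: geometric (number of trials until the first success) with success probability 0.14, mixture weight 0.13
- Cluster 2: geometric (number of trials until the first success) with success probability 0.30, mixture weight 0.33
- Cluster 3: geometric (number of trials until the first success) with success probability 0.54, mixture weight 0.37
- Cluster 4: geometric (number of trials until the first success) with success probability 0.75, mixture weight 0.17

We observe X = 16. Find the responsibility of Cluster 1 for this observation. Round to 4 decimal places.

0.8007

Posterior ∝ prior × likelihood, so P(k | x) ∝ π_k f_k(x); normalise over all components.
Geometric probabilities:
  f_1 = 0.0145749
  f_2 = 0.00142427
  f_3 = 4.71804e-06
  f_4 = 6.98492e-10
Multiply by the mixture weights:
  π_1·f_1 = 0.13 × 0.0145749 = 0.00189473
  π_2·f_2 = 0.33 × 0.00142427 = 0.000470009
  π_3·f_3 = 0.37 × 4.71804e-06 = 1.74567e-06
  π_4·f_4 = 0.17 × 6.98492e-10 = 1.18744e-10
Marginal: 0.00189473 + 0.000470009 + 1.74567e-06 + 1.18744e-10 = 0.00236649
So the posterior for Cluster 1 is 0.00189473 / 0.00236649 ≈ 0.8007.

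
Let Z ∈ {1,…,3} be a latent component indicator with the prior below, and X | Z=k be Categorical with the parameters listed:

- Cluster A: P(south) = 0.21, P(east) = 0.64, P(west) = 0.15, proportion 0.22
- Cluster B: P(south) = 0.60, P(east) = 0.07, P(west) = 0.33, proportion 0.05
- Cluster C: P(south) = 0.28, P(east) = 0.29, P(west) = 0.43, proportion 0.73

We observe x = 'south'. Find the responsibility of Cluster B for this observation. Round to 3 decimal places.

0.107

Posterior ∝ prior × likelihood, so P(k | x) ∝ π_k f_k(x); normalise over all components.
Categorical probabilities:
  L_A = P(south | comp) = 0.21
  L_B = P(south | comp) = 0.60
  L_C = P(south | comp) = 0.28
Unnormalised posteriors:
  π_A·L_A = 0.22 × 0.21 = 0.0462
  π_B·L_B = 0.05 × 0.6 = 0.03
  π_C·L_C = 0.73 × 0.28 = 0.2044
Denominator: 0.0462 + 0.03 + 0.2044 = 0.2806
P(Cluster B | x) = 0.03 / 0.2806 ≈ 0.107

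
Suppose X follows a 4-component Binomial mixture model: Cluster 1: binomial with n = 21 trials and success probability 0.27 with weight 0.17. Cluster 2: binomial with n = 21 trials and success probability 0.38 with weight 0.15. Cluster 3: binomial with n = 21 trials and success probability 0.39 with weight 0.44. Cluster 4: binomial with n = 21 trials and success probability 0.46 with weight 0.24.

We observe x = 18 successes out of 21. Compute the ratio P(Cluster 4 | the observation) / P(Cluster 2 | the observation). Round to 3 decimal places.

Since P(k|x) ∝ π_k f_k(x), the posterior odds are π_i f_i(x) / (π_j f_j(x)).
Binomial probabilities:
  f_1 = C(21,18)·0.27^18·0.73^3 = 1330·5.81497e-11·0.389017 = 3.00862e-08
  f_2 = C(21,18)·0.38^18·0.62^3 = 1330·2.72964e-08·0.238328 = 8.6523e-06
  f_3 = C(21,18)·0.39^18·0.61^3 = 1330·4.35675e-08·0.226981 = 1.31524e-05
  f_4 = C(21,18)·0.46^18·0.54^3 = 1330·8.50435e-07·0.157464 = 0.000178104
4.2745e-05 / 1.29784e-06 ≈ 32.935

32.935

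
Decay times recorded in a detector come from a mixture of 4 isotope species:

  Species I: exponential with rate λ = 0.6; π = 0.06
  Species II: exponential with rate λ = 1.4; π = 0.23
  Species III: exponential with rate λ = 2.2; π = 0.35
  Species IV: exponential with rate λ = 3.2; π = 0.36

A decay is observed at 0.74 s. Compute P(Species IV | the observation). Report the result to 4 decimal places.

By Bayes' theorem, P(k | x) = w_k f_k(x) / Σ_j w_j f_j(x).
Component likelihoods at x = 0.74 s:
  L_I = 0.384879
  L_II = 0.49682
  L_III = 0.431908
  L_IV = 0.299737
Weight by the priors:
  w_I·L_I = 0.06 × 0.384879 = 0.0230928
  w_II·L_II = 0.23 × 0.49682 = 0.114269
  w_III·L_III = 0.35 × 0.431908 = 0.151168
  w_IV·L_IV = 0.36 × 0.299737 = 0.107905
Marginal: 0.0230928 + 0.114269 + 0.151168 + 0.107905 = 0.396435
P(Species IV | data) = 0.107905 / 0.396435 ≈ 0.2722

0.2722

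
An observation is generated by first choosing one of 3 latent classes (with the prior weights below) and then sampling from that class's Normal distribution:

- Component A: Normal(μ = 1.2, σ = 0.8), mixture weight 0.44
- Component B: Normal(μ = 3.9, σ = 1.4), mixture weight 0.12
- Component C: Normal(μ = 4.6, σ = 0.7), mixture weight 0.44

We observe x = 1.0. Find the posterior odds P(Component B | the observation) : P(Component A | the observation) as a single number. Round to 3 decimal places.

0.019

Only the two components matter; the odds are (π_i f_i(x)) / (π_j f_j(x)).
Evaluate each component's likelihood at the observed value:
  f_A = 0.483335
  f_B = 0.033346
  f_C = 1.02917e-06
0.00400151 / 0.212667 ≈ 0.019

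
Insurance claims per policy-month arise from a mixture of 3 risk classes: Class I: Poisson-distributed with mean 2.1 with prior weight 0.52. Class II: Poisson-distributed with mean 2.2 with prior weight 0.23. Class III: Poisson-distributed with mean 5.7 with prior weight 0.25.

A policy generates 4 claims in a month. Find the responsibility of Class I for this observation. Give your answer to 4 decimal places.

P(component k | x) = P(Z=k)·f_k(x) / marginal(x), where marginal(x) = Σ_j P(Z=j)·f_j(x).
Poisson probabilities:
  f_I = e^(−2.1)·2.1^4/4! = 0.099231
  f_II = e^(−2.2)·2.2^4/4! = 0.108151
  f_III = e^(−5.7)·5.7^4/4! = 0.147167
Multiply by the mixture weights:
  P(Z=I)·f_I = 0.52 × 0.099231 = 0.0516001
  P(Z=II)·f_II = 0.23 × 0.108151 = 0.0248748
  P(Z=III)·f_III = 0.25 × 0.147167 = 0.0367917
Evidence: 0.0516001 + 0.0248748 + 0.0367917 = 0.113267
P(Class I | data) = 0.0516001 / 0.113267 ≈ 0.4556

0.4556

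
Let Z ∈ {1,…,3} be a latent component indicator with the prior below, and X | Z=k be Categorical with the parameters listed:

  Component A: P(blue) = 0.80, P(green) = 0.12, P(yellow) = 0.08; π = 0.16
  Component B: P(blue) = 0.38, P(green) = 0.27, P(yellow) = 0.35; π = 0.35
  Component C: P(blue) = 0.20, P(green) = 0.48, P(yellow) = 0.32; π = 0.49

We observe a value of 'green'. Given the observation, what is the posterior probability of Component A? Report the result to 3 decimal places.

0.055

The responsibility of component k is π_k f_k(x) divided by Σ_j π_j f_j(x).
Categorical probabilities:
  f_A = 0.12
  f_B = 0.27
  f_C = 0.48
Weight by the priors:
  π_A·f_A = 0.16 × 0.12 = 0.0192
  π_B·f_B = 0.35 × 0.27 = 0.0945
  π_C·f_C = 0.49 × 0.48 = 0.2352
Normaliser: 0.0192 + 0.0945 + 0.2352 = 0.3489
P(Component A | the observation) ≈ 0.055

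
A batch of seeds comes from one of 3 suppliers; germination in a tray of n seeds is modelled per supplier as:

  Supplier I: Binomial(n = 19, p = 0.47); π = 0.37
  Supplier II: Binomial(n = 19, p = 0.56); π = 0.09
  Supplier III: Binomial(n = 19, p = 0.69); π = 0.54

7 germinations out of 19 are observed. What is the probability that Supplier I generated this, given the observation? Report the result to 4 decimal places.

0.8903

Apply Bayes' rule: the posterior for each component is proportional to its prior times its likelihood at x.
Binomial probabilities:
  f_I = C(19,7)·0.47^7·0.53^12 = 50388·0.00506623·0.000491259 = 0.125407
  f_II = C(19,7)·0.56^7·0.44^12 = 50388·0.0172709·5.26541e-05 = 0.0458221
  f_III = C(19,7)·0.69^7·0.31^12 = 50388·0.0744635·7.87663e-07 = 0.00295536
Unnormalised posteriors:
  π_I·f_I = 0.37 × 0.125407 = 0.0464007
  π_II·f_II = 0.09 × 0.0458221 = 0.00412399
  π_III·f_III = 0.54 × 0.00295536 = 0.0015959
Evidence: 0.0464007 + 0.00412399 + 0.0015959 = 0.0521206
P(Supplier I | the observation) = 0.0464007 / 0.0521206 ≈ 0.8903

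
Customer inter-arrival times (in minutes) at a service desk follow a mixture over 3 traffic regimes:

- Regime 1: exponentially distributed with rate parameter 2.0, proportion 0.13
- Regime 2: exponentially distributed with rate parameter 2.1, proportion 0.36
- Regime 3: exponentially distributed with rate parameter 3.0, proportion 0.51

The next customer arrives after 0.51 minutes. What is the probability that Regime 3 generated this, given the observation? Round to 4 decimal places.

0.4843

Posterior ∝ prior × likelihood, so P(k | x) ∝ w_k f_k(x); normalise over all components.
Component likelihoods at x = 0.51 minutes:
  L_1 = 2.0·e^(−2.0·0.51) = 2.0·e^(−1.0200) = 0.72119
  L_2 = 2.1·e^(−2.1·0.51) = 2.1·e^(−1.0710) = 0.719598
  L_3 = 3.0·e^(−3.0·0.51) = 3.0·e^(−1.5300) = 0.649607
Prior × likelihood for each component:
  w_1·L_1 = 0.13 × 0.72119 = 0.0937547
  w_2·L_2 = 0.36 × 0.719598 = 0.259055
  w_3·L_3 = 0.51 × 0.649607 = 0.3313
Sum: 0.0937547 + 0.259055 + 0.3313 = 0.68411
So the posterior for Regime 3 is 0.3313 / 0.68411 ≈ 0.4843.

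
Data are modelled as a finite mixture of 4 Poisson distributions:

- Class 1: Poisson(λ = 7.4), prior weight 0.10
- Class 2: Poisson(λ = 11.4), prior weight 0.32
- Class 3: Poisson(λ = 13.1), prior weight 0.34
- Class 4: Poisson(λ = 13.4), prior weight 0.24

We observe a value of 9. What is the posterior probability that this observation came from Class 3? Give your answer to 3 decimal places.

P(component k | x) = w_k·f_k(x) / marginal(x), where marginal(x) = Σ_j w_j·f_j(x).
Evaluate each component's likelihood at the observed value:
  f_1 = 0.112084
  f_2 = 0.100328
  f_3 = 0.0640355
  f_4 = 0.0581613
Prior × likelihood for each component:
  w_1·f_1 = 0.10 × 0.112084 = 0.0112084
  w_2·f_2 = 0.32 × 0.100328 = 0.0321051
  w_3·f_3 = 0.34 × 0.0640355 = 0.0217721
  w_4·f_4 = 0.24 × 0.0581613 = 0.0139587
Evidence: 0.0112084 + 0.0321051 + 0.0217721 + 0.0139587 = 0.0790442
P(Class 3 | 9) ≈ 0.275

0.275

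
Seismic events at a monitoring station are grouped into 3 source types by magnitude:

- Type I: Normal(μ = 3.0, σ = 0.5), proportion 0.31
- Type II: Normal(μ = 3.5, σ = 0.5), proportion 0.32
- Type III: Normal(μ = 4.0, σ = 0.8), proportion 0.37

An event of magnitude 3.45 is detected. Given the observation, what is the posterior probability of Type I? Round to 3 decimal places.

0.292

Apply Bayes' rule: the posterior for each component is proportional to its prior times its likelihood at x.
Component likelihoods at x = 3.45:
  L_I = 0.53217
  L_II = 0.793905
  L_III = 0.393717
Unnormalised posteriors:
  w_I·L_I = 0.31 × 0.53217 = 0.164973
  w_II·L_II = 0.32 × 0.793905 = 0.25405
  w_III·L_III = 0.37 × 0.393717 = 0.145675
Evidence: 0.164973 + 0.25405 + 0.145675 = 0.564698
Responsibility of Type I: 0.164973 / 0.564698 ≈ 0.292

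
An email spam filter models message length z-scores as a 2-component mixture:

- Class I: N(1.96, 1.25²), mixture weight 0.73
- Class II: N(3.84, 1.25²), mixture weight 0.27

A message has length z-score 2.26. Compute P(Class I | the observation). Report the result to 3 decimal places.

The responsibility of component k is π_k f_k(x) divided by Σ_j π_j f_j(x).
Evaluate each component's likelihood at the observed value:
  L_I = 0.310093
  L_II = 0.14357
Multiply by the mixture weights:
  π_I·L_I = 0.73 × 0.310093 = 0.226368
  π_II·L_II = 0.27 × 0.14357 = 0.038764
Normaliser: 0.226368 + 0.038764 = 0.265132
P(Class I | data) ≈ 0.854

0.854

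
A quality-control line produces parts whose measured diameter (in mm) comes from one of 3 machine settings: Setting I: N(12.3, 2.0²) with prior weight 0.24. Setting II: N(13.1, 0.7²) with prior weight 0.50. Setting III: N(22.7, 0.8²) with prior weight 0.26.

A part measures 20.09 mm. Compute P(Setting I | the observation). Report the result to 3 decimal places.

0.037

Posterior ∝ prior × likelihood, so P(k | x) ∝ π_k f_k(x); normalise over all components.
Normal densities:
  f_I = (1/(2.0·√(2π)))·exp(−(20.09−12.3)²/(2·2.0²)) = 0.199471·exp(-7.58551) = 0.000101282
  f_II = (1/(0.7·√(2π)))·exp(−(20.09−13.1)²/(2·0.7²)) = 0.569918·exp(-49.85724) = 1.2679e-22
  f_III = (1/(0.8·√(2π)))·exp(−(20.09−22.7)²/(2·0.8²)) = 0.498678·exp(-5.32195) = 0.00243515
Weight by the priors:
  π_I·f_I = 0.24 × 0.000101282 = 2.43078e-05
  π_II·f_II = 0.50 × 1.2679e-22 = 6.33951e-23
  π_III·f_III = 0.26 × 0.00243515 = 0.000633138
Evidence: 2.43078e-05 + 6.33951e-23 + 0.000633138 = 0.000657446
So the posterior for Setting I is 2.43078e-05 / 0.000657446 ≈ 0.037.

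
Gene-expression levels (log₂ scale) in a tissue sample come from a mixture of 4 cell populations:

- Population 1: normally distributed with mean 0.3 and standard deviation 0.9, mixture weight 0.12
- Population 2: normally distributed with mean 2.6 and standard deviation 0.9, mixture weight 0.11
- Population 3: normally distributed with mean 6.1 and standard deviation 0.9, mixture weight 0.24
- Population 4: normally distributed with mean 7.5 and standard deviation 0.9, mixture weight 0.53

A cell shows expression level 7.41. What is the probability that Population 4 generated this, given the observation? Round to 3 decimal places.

0.864

Apply Bayes' rule: the posterior for each component is proportional to its prior times its likelihood at x.
Component likelihoods at x = 7.41:
  f_1 = 1.24311e-14
  f_2 = 2.78146e-07
  f_3 = 0.153678
  f_4 = 0.441058
Prior × likelihood for each component:
  π_1·f_1 = 0.12 × 1.24311e-14 = 1.49173e-15
  π_2·f_2 = 0.11 × 2.78146e-07 = 3.0596e-08
  π_3·f_3 = 0.24 × 0.153678 = 0.0368826
  π_4·f_4 = 0.53 × 0.441058 = 0.233761
Evidence: 1.49173e-15 + 3.0596e-08 + 0.0368826 + 0.233761 = 0.270644
P(Population 4 | 7.41) ≈ 0.864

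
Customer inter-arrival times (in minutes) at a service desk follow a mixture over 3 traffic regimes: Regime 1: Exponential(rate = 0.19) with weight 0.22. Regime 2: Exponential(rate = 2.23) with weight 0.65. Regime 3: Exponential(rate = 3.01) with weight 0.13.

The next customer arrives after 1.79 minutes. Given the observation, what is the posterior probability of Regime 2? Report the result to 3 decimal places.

0.459

The responsibility of component k is π_k f_k(x) divided by Σ_j π_j f_j(x).
Exponential densities:
  f_1 = 0.135223
  f_2 = 0.0411843
  f_3 = 0.0137604
Unnormalised posteriors:
  π_1·f_1 = 0.22 × 0.135223 = 0.029749
  π_2·f_2 = 0.65 × 0.0411843 = 0.0267698
  π_3·f_3 = 0.13 × 0.0137604 = 0.00178885
Evidence: 0.029749 + 0.0267698 + 0.00178885 = 0.0583077
So the posterior for Regime 2 is 0.0267698 / 0.0583077 ≈ 0.459.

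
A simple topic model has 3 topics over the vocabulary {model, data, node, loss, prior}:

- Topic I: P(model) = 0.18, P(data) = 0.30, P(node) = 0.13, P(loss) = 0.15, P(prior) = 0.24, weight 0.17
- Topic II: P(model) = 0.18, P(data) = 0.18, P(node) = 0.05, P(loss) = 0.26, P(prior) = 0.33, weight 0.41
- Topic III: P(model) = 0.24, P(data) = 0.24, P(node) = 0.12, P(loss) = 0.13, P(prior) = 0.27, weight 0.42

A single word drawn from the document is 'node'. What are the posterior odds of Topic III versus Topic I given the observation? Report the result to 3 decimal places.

Only the two components matter; the odds are (w_i f_i(x)) / (w_j f_j(x)).
Component likelihoods at x = 'node':
  L_I = P(node | comp) = 0.13
  L_II = P(node | comp) = 0.05
  L_III = P(node | comp) = 0.12
Posterior odds = (w_III·L_III) / (w_I·L_I) = (0.42·0.12) / (0.17·0.13) = 0.0504 / 0.0221 ≈ 2.281

2.281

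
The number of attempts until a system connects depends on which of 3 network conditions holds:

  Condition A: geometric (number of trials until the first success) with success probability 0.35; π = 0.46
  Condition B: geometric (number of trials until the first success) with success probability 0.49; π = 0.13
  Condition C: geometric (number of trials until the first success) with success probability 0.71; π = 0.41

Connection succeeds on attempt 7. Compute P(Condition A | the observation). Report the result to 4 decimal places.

0.9037

Posterior ∝ prior × likelihood, so P(k | x) ∝ π_k f_k(x); normalise over all components.
Geometric probabilities:
  L_A = 0.35·(1−0.35)^6 = 0.35·0.0754189 = 0.0263966
  L_B = 0.49·(1−0.49)^6 = 0.49·0.0175963 = 0.00862218
  L_C = 0.71·(1−0.71)^6 = 0.71·0.000594823 = 0.000422325
Unnormalised posteriors:
  π_A·L_A = 0.46 × 0.0263966 = 0.0121424
  π_B·L_B = 0.13 × 0.00862218 = 0.00112088
  π_C·L_C = 0.41 × 0.000422325 = 0.000173153
Normaliser: 0.0121424 + 0.00112088 + 0.000173153 = 0.0134365
Responsibility of Condition A: 0.0121424 / 0.0134365 ≈ 0.9037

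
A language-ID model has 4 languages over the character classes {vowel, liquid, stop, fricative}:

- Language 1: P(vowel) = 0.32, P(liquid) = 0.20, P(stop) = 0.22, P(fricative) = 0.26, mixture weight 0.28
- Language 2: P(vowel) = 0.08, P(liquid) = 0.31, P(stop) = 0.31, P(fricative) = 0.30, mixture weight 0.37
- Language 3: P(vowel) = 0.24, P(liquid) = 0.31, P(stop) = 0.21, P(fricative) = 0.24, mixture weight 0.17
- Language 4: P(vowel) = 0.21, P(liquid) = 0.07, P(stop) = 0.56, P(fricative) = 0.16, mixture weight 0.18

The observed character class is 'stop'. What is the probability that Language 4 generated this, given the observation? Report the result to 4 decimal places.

By Bayes' theorem, P(k | x) = P(Z=k) f_k(x) / Σ_j P(Z=j) f_j(x).
Evaluate each component's likelihood at the observed value:
  f_1 = 0.22
  f_2 = 0.31
  f_3 = 0.21
  f_4 = 0.56
Weight by the priors:
  P(Z=1)·f_1 = 0.28 × 0.22 = 0.0616
  P(Z=2)·f_2 = 0.37 × 0.31 = 0.1147
  P(Z=3)·f_3 = 0.17 × 0.21 = 0.0357
  P(Z=4)·f_4 = 0.18 × 0.56 = 0.1008
Evidence: 0.0616 + 0.1147 + 0.0357 + 0.1008 = 0.3128
P(Language 4 | data) = 0.1008 / 0.3128 ≈ 0.3223

0.3223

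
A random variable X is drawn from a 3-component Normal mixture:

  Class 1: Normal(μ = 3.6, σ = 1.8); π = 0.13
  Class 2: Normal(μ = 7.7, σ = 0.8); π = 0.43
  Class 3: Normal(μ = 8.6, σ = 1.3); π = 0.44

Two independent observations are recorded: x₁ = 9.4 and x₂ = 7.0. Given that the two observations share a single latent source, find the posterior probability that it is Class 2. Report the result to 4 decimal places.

0.3216

By Bayes' theorem, P(k | x) = π_k f_k(x) / Σ_j π_j f_j(x).
Since both observations come from the same component, the likelihood for component k is f_k(x₁)·f_k(x₂).
  f_1 = [(1/(1.8·√(2π)))·exp(−(9.4−3.6)²/(2·1.8²)) = 0.221635·exp(-5.19136) = 0.00123327] × [0.0372287] = 4.59131e-05
  f_2 = [(1/(0.8·√(2π)))·exp(−(9.4−7.7)²/(2·0.8²)) = 0.498678·exp(-2.25781) = 0.0521512] × [0.340069] = 0.017735
  f_3 = [(1/(1.3·√(2π)))·exp(−(9.4−8.6)²/(2·1.3²)) = 0.306879·exp(-0.18935) = 0.253941] × [0.143891] = 0.0365399
Unnormalised posteriors:
  π_1·f_1 = 0.13 × 4.59131e-05 = 5.96871e-06
  π_2·f_2 = 0.43 × 0.017735 = 0.00762605
  π_3·f_3 = 0.44 × 0.0365399 = 0.0160775
Sum: 5.96871e-06 + 0.00762605 + 0.0160775 = 0.0237096
P(Class 2 | x) = 0.00762605 / 0.0237096 ≈ 0.3216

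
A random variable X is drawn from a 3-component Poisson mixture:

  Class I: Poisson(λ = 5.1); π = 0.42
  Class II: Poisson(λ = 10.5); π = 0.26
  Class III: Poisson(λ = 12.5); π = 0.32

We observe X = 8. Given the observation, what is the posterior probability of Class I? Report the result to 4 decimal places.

P(component k | x) = P(Z=k)·f_k(x) / marginal(x), where marginal(x) = Σ_j P(Z=j)·f_j(x).
Poisson probabilities:
  L_I = 0.0692052
  L_II = 0.100902
  L_III = 0.0550907
Weight by the priors:
  P(Z=I)·L_I = 0.42 × 0.0692052 = 0.0290662
  P(Z=II)·L_II = 0.26 × 0.100902 = 0.0262346
  P(Z=III)·L_III = 0.32 × 0.0550907 = 0.017629
Sum: 0.0290662 + 0.0262346 + 0.017629 = 0.0729299
P(Class I | x) = 0.0290662 / 0.0729299 ≈ 0.3985

0.3985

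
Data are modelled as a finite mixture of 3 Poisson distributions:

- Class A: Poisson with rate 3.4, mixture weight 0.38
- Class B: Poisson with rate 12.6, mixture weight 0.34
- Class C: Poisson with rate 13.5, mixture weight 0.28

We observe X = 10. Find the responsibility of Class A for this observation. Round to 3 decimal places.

0.013

By Bayes' theorem, P(k | x) = P(Z=k) f_k(x) / Σ_j P(Z=j) f_j(x).
Component likelihoods at x = 10:
  f_A = e^(−3.4)·3.4^10/10! = 0.00189856
  f_B = e^(−12.6)·12.6^10/10! = 0.0937199
  f_C = e^(−13.5)·13.5^10/10! = 0.0759625
Unnormalised posteriors:
  P(Z=A)·f_A = 0.38 × 0.00189856 = 0.000721454
  P(Z=B)·f_B = 0.34 × 0.0937199 = 0.0318648
  P(Z=C)·f_C = 0.28 × 0.0759625 = 0.0212695
Normaliser: 0.000721454 + 0.0318648 + 0.0212695 = 0.0538557
P(Class A | the observation) = 0.000721454 / 0.0538557 ≈ 0.013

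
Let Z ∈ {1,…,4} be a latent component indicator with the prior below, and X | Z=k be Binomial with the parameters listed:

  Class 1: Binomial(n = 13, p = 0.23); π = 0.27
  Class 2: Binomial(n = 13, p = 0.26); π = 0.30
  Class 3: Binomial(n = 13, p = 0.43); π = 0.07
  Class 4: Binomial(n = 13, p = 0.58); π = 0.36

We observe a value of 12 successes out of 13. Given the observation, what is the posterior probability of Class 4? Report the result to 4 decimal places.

P(component k | x) = P(Z=k)·f_k(x) / marginal(x), where marginal(x) = Σ_j P(Z=j)·f_j(x).
Evaluate each component's likelihood at the observed value:
  p_1 = C(13,12)·0.23^12·0.77^1 = 13·2.19146e-08·0.77 = 2.19365e-07
  p_2 = C(13,12)·0.26^12·0.74^1 = 13·9.5429e-08·0.74 = 9.18027e-07
  p_3 = C(13,12)·0.43^12·0.57^1 = 13·3.99596e-05·0.57 = 0.000296101
  p_4 = C(13,12)·0.58^12·0.42^1 = 13·0.00144923·0.42 = 0.00791277
Prior × likelihood for each component:
  P(Z=1)·p_1 = 0.27 × 2.19365e-07 = 5.92287e-08
  P(Z=2)·p_2 = 0.30 × 9.18027e-07 = 2.75408e-07
  P(Z=3)·p_3 = 0.07 × 0.000296101 = 2.07271e-05
  P(Z=4)·p_4 = 0.36 × 0.00791277 = 0.0028486
Marginal: 5.92287e-08 + 2.75408e-07 + 2.07271e-05 + 0.0028486 = 0.00286966
P(Class 4 | data) = 0.0028486 / 0.00286966 ≈ 0.9927

0.9927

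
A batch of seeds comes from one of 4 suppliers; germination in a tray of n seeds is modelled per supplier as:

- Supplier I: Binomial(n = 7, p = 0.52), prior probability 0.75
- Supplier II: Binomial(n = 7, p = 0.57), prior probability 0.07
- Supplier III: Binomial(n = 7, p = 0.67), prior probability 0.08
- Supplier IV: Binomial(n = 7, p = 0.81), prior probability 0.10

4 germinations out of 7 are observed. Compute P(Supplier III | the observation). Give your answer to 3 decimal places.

0.077

Apply Bayes' rule: the posterior for each component is proportional to its prior times its likelihood at x.
Evaluate each component's likelihood at the observed value:
  p_I = 0.283012
  p_II = 0.293747
  p_III = 0.25346
  p_IV = 0.10334
Weight by the priors:
  P(Z=I)·p_I = 0.75 × 0.283012 = 0.212259
  P(Z=II)·p_II = 0.07 × 0.293747 = 0.0205623
  P(Z=III)·p_III = 0.08 × 0.25346 = 0.0202768
  P(Z=IV)·p_IV = 0.10 × 0.10334 = 0.010334
Evidence: 0.212259 + 0.0205623 + 0.0202768 + 0.010334 = 0.263432
So the posterior for Supplier III is 0.0202768 / 0.263432 ≈ 0.077.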